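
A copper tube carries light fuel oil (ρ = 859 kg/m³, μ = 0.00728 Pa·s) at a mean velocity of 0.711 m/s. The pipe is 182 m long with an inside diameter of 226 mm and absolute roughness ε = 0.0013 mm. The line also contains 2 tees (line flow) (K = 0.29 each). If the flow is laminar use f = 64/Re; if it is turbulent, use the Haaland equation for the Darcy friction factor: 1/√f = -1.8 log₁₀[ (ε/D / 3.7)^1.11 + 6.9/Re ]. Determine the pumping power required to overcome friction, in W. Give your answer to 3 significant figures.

Reynolds number Re = ρVD/μ = 859 · 0.711 · 0.226 / 0.00728 = 1.896e+04.
Re > 4000 → turbulent. Relative roughness ε/D = 1.3e-06/0.226 = 5.75e-06. Haaland: 1/√f = -1.8 log₁₀[(5.75e-06/3.7)^1.11 + 6.9/1.896e+04] = -1.8 log₁₀[3.57e-07 + 0.000364] = 6.189, so f = 0.0261.
Total minor-loss coefficient ΣK = 2·0.29 = 0.58.
ΔP = [f·L/D + ΣK]·(ρV²/2) = [0.0261·182/0.226 + 0.58]·(859·0.711²/2) = [21.02 + 0.58]·217.1 = 4690 Pa.
Q = V·A = 0.711·0.04011 = 0.02852 m³/s.
Pumping power P = QΔP = 0.02852·4690 = 133.8 W = 134 W.

P ≈ 134 W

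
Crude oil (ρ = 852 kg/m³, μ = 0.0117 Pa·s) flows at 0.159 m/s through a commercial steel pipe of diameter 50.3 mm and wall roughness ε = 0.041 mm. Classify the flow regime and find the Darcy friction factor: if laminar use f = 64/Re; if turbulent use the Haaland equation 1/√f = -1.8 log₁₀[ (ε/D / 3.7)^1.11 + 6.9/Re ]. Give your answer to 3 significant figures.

Re = ρVD/μ = 852·0.159·0.0503/0.0117 = 582.4.
Re < 2300 → laminar, so f = 64/Re = 0.1099 (roughness is irrelevant in laminar flow).

f ≈ 0.110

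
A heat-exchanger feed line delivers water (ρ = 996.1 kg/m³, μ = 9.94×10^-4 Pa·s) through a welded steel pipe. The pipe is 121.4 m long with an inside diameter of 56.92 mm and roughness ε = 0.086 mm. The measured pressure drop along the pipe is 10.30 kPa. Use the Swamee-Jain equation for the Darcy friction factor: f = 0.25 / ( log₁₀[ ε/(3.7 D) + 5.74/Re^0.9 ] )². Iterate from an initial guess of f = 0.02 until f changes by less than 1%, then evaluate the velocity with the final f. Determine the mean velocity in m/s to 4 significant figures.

Rearranging Darcy-Weisbach: V = √(2·ΔP·D/(f·L·ρ)). With ε/D = 8.6e-05/0.05692 = 0.00151, iterate starting from f = 0.02:
  f = 0.02 → V = √(2·1.03e+04·0.05692/(0.02·121.4·996.1)) = 0.6963 m/s; Re = ρVD/μ = 3.972e+04; f → 0.02629
  f = 0.02629 → V = 0.6073 m/s; Re = 3.464e+04; f → 0.02677
  f = 0.02677 → V = 0.6018 m/s; Re = 3.433e+04; f → 0.02681
Converged (Δf/f < 1%). With the final f = 0.02681: V = √(2·1.03e+04·0.05692/(0.02681·121.4·996.1)) = 0.6014 m/s.

V ≈ 0.6014 m/s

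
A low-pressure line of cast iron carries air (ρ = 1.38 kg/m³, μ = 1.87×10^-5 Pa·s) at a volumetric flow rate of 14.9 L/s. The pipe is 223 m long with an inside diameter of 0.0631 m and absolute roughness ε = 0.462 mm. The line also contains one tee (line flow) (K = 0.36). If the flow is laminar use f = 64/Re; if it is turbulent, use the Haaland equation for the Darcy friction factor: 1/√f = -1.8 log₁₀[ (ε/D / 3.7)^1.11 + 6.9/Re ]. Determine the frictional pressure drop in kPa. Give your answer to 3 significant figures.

ΔP ≈ 2.06 kPa

Q = 14.9 L/s = 14.9/1000 = 0.0149 m³/s.
Cross-sectional area A = πD²/4 = π(0.0631)²/4 = 0.003127 m²; mean velocity V = Q/A = 0.0149/0.003127 = 4.765 m/s.
Reynolds number Re = ρVD/μ = 1.38 · 4.765 · 0.0631 / 1.87e-05 = 2.219e+04.
Re > 4000 → turbulent. Relative roughness ε/D = 0.000462/0.0631 = 0.00732. Haaland: 1/√f = -1.8 log₁₀[(0.00732/3.7)^1.11 + 6.9/2.219e+04] = -1.8 log₁₀[0.000998 + 0.000311] = 5.19, so f = 0.03713.
Total minor-loss coefficient ΣK = 1·0.36 = 0.36.
ΔP = [f·L/D + ΣK]·(ρV²/2) = [0.03713·223/0.0631 + 0.36]·(1.38·4.765²/2) = [131.2 + 0.36]·15.66 = 2061 Pa.
ΔP = 2061 Pa = 2.06 kPa.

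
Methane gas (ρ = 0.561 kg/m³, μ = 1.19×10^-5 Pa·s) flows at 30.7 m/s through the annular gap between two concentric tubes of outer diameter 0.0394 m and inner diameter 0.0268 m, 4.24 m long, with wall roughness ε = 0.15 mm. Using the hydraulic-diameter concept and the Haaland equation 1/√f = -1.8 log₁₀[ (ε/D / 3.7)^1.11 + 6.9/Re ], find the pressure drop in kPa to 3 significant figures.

ΔP ≈ 3.82 kPa

Hydraulic diameter D_h = 4A/P = D_o - D_i = 0.0394 - 0.0268 = 0.0126 m.
Re = ρVD_h/μ = 0.561·30.7·0.0126/1.19e-05 = 1.824e+04.
ε/D_h = 0.00015/0.0126 = 0.0119; Haaland gives 1/√f = -1.8 log₁₀[0.00171+0.000378] = 4.824, so f = 0.04298.
ΔP = f(L/D_h)(ρV²/2) = 0.04298·4.24/0.0126·264.4 = 3823 Pa.
ΔP = 3.82 kPa.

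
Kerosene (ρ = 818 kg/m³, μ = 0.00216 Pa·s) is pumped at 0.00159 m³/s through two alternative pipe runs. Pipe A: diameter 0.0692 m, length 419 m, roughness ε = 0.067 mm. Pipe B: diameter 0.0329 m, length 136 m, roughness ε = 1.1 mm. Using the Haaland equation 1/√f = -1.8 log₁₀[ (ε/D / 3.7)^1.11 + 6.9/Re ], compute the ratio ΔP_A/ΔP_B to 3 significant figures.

Pipe A: V = Q/A = 0.00159/0.003761 = 0.4228 m/s; Re = 1.108e+04; ε/D = 0.000968; Haaland → f = 0.03135; ΔP_A = f(L/D)(ρV²/2) = 1.388e+04 Pa.
Pipe B: V = Q/A = 0.00159/0.0008501 = 1.87 m/s; Re = 2.33e+04; ε/D = 0.0334; Haaland → f = 0.06121; ΔP_B = f(L/D)(ρV²/2) = 3.62e+05 Pa.
ΔP_A/ΔP_B = 1.388e+04/3.62e+05 = 0.0383.

ΔP_A/ΔP_B ≈ 0.0383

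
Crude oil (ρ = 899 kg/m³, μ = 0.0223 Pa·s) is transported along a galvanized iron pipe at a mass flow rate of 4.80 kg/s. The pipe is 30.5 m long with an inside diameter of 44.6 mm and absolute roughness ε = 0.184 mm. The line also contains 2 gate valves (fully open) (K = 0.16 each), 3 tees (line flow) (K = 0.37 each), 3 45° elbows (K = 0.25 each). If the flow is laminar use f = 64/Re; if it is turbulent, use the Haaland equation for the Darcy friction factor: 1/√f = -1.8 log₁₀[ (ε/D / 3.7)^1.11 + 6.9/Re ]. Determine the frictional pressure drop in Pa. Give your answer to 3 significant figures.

A = πD²/4 = π(0.0446)²/4 = 0.001562 m²; mean velocity V = ṁ/(ρA) = 4.8/(899 · 0.001562) = 3.418 m/s.
Reynolds number Re = ρVD/μ = 899 · 3.418 · 0.0446 / 0.0223 = 6145.
Re > 4000 → turbulent. Relative roughness ε/D = 0.000184/0.0446 = 0.00413. Haaland: 1/√f = -1.8 log₁₀[(0.00413/3.7)^1.11 + 6.9/6145] = -1.8 log₁₀[0.000528 + 0.00112] = 5.008, so f = 0.03987.
Total minor-loss coefficient ΣK = 2·0.16 + 3·0.37 + 3·0.25 = 2.18.
ΔP = [f·L/D + ΣK]·(ρV²/2) = [0.03987·30.5/0.0446 + 2.18]·(899·3.418²/2) = [27.26 + 2.18]·5250 = 1.546e+05 Pa.

ΔP ≈ 155000 Pa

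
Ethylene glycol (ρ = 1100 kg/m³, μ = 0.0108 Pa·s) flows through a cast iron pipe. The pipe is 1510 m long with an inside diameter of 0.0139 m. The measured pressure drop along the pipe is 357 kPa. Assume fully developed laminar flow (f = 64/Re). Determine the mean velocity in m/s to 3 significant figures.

For laminar flow, f = 64/Re with Re = ρVD/μ, so Darcy-Weisbach reduces to ΔP = 32μLV/D². Solving for V: V = ΔP·D²/(32μL) = 3.57e+05·(0.0139)²/(32·0.0108·1510) = 0.1322 m/s.
Check: Re = ρVD/μ = 1100·0.1322·0.0139/0.0108 = 187.1 < 2300, so the laminar assumption holds.

V ≈ 0.132 m/s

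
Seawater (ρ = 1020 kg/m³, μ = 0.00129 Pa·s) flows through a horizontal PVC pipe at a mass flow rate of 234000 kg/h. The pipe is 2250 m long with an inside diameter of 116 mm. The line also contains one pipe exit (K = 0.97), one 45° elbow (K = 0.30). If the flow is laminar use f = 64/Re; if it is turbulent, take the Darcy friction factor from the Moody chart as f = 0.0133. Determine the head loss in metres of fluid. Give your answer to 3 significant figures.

h_f ≈ 480 m

ṁ = 234000 kg/h = 234000/3600 = 65 kg/s.
A = πD²/4 = π(0.116)²/4 = 0.01057 m²; mean velocity V = ṁ/(ρA) = 65/(1020 · 0.01057) = 6.03 m/s.
Reynolds number Re = ρVD/μ = 1020 · 6.03 · 0.116 / 0.00129 = 5.531e+05.
Re > 4000 → turbulent; use the Moody-chart value f = 0.0133.
Total minor-loss coefficient ΣK = 1·0.97 + 1·0.3 = 1.27.
ΔP = [f·L/D + ΣK]·(ρV²/2) = [0.0133·2250/0.116 + 1.27]·(1020·6.03²/2) = [258 + 1.27]·1.854e+04 = 4.807e+06 Pa.
Head loss h_f = ΔP/(ρg) = 4.807e+06/(1020·9.81) = 480 m.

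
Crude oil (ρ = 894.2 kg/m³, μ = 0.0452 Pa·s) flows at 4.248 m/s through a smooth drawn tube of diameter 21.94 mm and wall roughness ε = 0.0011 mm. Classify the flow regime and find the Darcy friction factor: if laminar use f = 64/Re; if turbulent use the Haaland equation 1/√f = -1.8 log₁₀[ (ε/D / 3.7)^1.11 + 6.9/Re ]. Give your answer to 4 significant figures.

f ≈ 0.03471

Re = ρVD/μ = 894.2·4.248·0.02194/0.0452 = 1844.
Re < 2300 → laminar, so f = 64/Re = 0.03471 (roughness is irrelevant in laminar flow).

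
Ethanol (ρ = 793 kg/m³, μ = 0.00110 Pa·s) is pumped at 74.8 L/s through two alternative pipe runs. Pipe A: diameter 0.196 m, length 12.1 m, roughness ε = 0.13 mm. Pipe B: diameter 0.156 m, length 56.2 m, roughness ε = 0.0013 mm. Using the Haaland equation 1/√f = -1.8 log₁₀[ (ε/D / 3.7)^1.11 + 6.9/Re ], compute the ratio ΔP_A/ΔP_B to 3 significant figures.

Pipe A: V = Q/A = 0.0748/0.03017 = 2.479 m/s; Re = 3.503e+05; ε/D = 0.000663; Haaland → f = 0.01882; ΔP_A = f(L/D)(ρV²/2) = 2831 Pa.
Pipe B: V = Q/A = 0.0748/0.01911 = 3.913 m/s; Re = 4.401e+05; ε/D = 8.33e-06; Haaland → f = 0.01345; ΔP_B = f(L/D)(ρV²/2) = 2.943e+04 Pa.
ΔP_A/ΔP_B = 2831/2.943e+04 = 0.0962.

ΔP_A/ΔP_B ≈ 0.0962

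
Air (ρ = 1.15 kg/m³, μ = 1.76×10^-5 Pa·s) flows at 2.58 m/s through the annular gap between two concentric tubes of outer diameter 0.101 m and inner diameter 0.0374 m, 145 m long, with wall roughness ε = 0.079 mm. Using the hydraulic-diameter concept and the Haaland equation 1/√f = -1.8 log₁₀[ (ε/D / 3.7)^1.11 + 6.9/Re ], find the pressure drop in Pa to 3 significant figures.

ΔP ≈ 279 Pa

Hydraulic diameter D_h = 4A/P = D_o - D_i = 0.101 - 0.0374 = 0.0636 m.
Re = ρVD_h/μ = 1.15·2.58·0.0636/1.76e-05 = 1.072e+04.
ε/D_h = 7.9e-05/0.0636 = 0.00124; Haaland gives 1/√f = -1.8 log₁₀[0.000139+0.000644] = 5.591, so f = 0.03199.
ΔP = f(L/D_h)(ρV²/2) = 0.03199·145/0.0636·3.827 = 279.1 Pa.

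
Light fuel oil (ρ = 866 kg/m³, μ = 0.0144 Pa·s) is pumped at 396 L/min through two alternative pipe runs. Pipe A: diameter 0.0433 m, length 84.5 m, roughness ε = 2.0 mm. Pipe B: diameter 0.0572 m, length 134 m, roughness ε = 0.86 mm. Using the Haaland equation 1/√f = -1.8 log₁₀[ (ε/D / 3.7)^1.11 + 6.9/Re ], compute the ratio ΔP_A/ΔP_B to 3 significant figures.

Pipe A: V = Q/A = 0.0066/0.001473 = 4.482 m/s; Re = 1.167e+04; ε/D = 0.0462; Haaland → f = 0.07127; ΔP_A = f(L/D)(ρV²/2) = 1.21e+06 Pa.
Pipe B: V = Q/A = 0.0066/0.00257 = 2.568 m/s; Re = 8835; ε/D = 0.015; Haaland → f = 0.04848; ΔP_B = f(L/D)(ρV²/2) = 3.244e+05 Pa.
ΔP_A/ΔP_B = 1.21e+06/3.244e+05 = 3.73.

ΔP_A/ΔP_B ≈ 3.73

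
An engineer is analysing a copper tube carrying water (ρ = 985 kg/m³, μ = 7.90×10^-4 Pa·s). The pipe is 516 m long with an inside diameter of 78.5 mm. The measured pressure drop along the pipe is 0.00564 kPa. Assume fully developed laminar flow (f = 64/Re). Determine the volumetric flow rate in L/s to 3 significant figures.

Q ≈ 0.0129 L/s

For laminar flow, f = 64/Re with Re = ρVD/μ, so Darcy-Weisbach reduces to ΔP = 32μLV/D². Solving for V: V = ΔP·D²/(32μL) = 5.64·(0.0785)²/(32·0.00079·516) = 0.002664 m/s.
Check: Re = ρVD/μ = 985·0.002664·0.0785/0.00079 = 260.8 < 2300, so the laminar assumption holds.
Q = V·A = 0.002664·(π/4·0.0785²) = 1.289e-05 m³/s = 0.0129 L/s.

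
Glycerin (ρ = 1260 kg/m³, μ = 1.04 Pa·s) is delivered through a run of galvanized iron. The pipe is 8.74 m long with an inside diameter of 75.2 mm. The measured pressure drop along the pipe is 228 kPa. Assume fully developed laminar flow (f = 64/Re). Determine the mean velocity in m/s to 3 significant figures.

For laminar flow, f = 64/Re with Re = ρVD/μ, so Darcy-Weisbach reduces to ΔP = 32μLV/D². Solving for V: V = ΔP·D²/(32μL) = 2.28e+05·(0.0752)²/(32·1.04·8.74) = 4.433 m/s.
Check: Re = ρVD/μ = 1260·4.433·0.0752/1.04 = 403.9 < 2300, so the laminar assumption holds.

V ≈ 4.43 m/s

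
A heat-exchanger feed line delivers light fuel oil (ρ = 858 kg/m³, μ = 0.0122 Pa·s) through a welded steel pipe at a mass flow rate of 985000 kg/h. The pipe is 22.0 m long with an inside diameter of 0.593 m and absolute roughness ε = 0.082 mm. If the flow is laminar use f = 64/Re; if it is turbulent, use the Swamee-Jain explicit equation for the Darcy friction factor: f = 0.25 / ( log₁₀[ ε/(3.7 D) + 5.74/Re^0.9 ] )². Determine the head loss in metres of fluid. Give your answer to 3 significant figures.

h_f ≈ 0.0542 m

ṁ = 985000 kg/h = 985000/3600 = 273.6 kg/s.
A = πD²/4 = π(0.593)²/4 = 0.2762 m²; mean velocity V = ṁ/(ρA) = 273.6/(858 · 0.2762) = 1.155 m/s.
Reynolds number Re = ρVD/μ = 858 · 1.155 · 0.593 / 0.0122 = 4.815e+04.
Re > 4000 → turbulent. Relative roughness ε/D = 8.2e-05/0.593 = 0.000138. Swamee-Jain: f = 0.25/(log₁₀[0.000138/3.7 + 5.74/4.815e+04^0.9])² = 0.25/(log₁₀[3.74e-05 + 0.00035])² = 0.25/(-3.411)² = 0.02148.
Darcy-Weisbach: ΔP = f(L/D)(ρV²/2) = 0.02148·(22/0.593)·(858·1.155²/2) = 0.02148·37.1·571.9 = 455.8 Pa.
Head loss h_f = ΔP/(ρg) = 455.8/(858·9.81) = 0.0542 m.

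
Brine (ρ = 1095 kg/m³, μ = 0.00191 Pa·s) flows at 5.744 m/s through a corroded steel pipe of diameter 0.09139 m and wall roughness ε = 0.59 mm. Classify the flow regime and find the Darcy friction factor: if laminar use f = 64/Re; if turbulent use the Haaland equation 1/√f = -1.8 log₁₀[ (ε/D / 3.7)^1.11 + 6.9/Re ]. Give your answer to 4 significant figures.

f ≈ 0.03317

Re = ρVD/μ = 1095·5.744·0.09139/0.00191 = 3.009e+05.
Re > 4000 → turbulent. ε/D = 0.00059/0.09139 = 0.00646; Haaland: 1/√f = -1.8 log₁₀[0.000868 + 2.29e-05] = 5.491, so f = 0.03317.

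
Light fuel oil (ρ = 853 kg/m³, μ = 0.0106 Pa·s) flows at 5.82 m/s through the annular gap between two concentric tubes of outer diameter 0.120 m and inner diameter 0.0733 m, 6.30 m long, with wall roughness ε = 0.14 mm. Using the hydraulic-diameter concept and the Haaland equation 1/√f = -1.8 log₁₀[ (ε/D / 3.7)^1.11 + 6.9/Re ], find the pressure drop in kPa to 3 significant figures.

Hydraulic diameter D_h = 4A/P = D_o - D_i = 0.12 - 0.0733 = 0.0467 m.
Re = ρVD_h/μ = 853·5.82·0.0467/0.0106 = 2.187e+04.
ε/D_h = 0.00014/0.0467 = 0.003; Haaland gives 1/√f = -1.8 log₁₀[0.00037+0.000315] = 5.695, so f = 0.03083.
ΔP = f(L/D_h)(ρV²/2) = 0.03083·6.3/0.0467·1.445e+04 = 6.009e+04 Pa.
ΔP = 60.1 kPa.

ΔP ≈ 60.1 kPa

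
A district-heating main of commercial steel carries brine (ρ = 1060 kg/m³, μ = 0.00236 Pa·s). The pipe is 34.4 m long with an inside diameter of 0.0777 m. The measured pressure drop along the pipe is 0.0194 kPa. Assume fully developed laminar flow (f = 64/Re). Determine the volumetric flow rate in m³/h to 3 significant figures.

Q ≈ 0.770 m³/h

For laminar flow, f = 64/Re with Re = ρVD/μ, so Darcy-Weisbach reduces to ΔP = 32μLV/D². Solving for V: V = ΔP·D²/(32μL) = 19.4·(0.0777)²/(32·0.00236·34.4) = 0.04508 m/s.
Check: Re = ρVD/μ = 1060·0.04508·0.0777/0.00236 = 1573 < 2300, so the laminar assumption holds.
Q = V·A = 0.04508·(π/4·0.0777²) = 0.0002138 m³/s = 0.770 m³/h.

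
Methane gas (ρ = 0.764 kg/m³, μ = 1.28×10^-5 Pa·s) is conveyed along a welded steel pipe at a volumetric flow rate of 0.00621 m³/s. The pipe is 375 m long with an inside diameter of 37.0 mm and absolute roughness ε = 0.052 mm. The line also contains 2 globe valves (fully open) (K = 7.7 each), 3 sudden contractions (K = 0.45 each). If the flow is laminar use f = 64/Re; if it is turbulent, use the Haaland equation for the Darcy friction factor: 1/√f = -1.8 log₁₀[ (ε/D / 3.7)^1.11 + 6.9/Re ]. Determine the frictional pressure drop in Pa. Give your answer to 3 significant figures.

ΔP ≈ 4220 Pa

Cross-sectional area A = πD²/4 = π(0.037)²/4 = 0.001075 m²; mean velocity V = Q/A = 0.00621/0.001075 = 5.776 m/s.
Reynolds number Re = ρVD/μ = 0.764 · 5.776 · 0.037 / 1.28e-05 = 1.276e+04.
Re > 4000 → turbulent. Relative roughness ε/D = 5.2e-05/0.037 = 0.00141. Haaland: 1/√f = -1.8 log₁₀[(0.00141/3.7)^1.11 + 6.9/1.276e+04] = -1.8 log₁₀[0.00016 + 0.000541] = 5.678, so f = 0.03102.
Total minor-loss coefficient ΣK = 2·7.7 + 3·0.45 = 16.8.
ΔP = [f·L/D + ΣK]·(ρV²/2) = [0.03102·375/0.037 + 16.8]·(0.764·5.776²/2) = [314.4 + 16.8]·12.74 = 4219 Pa.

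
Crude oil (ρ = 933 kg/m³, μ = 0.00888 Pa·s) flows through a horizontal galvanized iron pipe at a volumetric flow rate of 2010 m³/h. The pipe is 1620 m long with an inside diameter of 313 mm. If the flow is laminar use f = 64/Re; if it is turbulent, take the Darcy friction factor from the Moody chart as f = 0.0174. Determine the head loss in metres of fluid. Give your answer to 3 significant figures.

h_f ≈ 242 m

Q = 2010 m³/h = 2010/3600 = 0.5583 m³/s.
Cross-sectional area A = πD²/4 = π(0.313)²/4 = 0.07694 m²; mean velocity V = Q/A = 0.5583/0.07694 = 7.256 m/s.
Reynolds number Re = ρVD/μ = 933 · 7.256 · 0.313 / 0.00888 = 2.386e+05.
Re > 4000 → turbulent; use the Moody-chart value f = 0.0174.
Darcy-Weisbach: ΔP = f(L/D)(ρV²/2) = 0.0174·(1620/0.313)·(933·7.256²/2) = 0.0174·5176·2.456e+04 = 2.212e+06 Pa.
Head loss h_f = ΔP/(ρg) = 2.212e+06/(933·9.81) = 242 m.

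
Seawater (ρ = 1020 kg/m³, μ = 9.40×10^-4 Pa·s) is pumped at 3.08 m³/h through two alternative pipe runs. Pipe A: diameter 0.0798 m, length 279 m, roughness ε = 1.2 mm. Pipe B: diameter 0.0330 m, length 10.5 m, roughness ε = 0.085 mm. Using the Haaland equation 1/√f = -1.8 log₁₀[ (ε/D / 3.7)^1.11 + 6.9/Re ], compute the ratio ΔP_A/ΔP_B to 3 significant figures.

ΔP_A/ΔP_B ≈ 0.528

Pipe A: V = Q/A = 0.0008556/0.005001 = 0.1711 m/s; Re = 1.481e+04; ε/D = 0.015; Haaland → f = 0.04668; ΔP_A = f(L/D)(ρV²/2) = 2436 Pa.
Pipe B: V = Q/A = 0.0008556/0.0008553 = 1 m/s; Re = 3.582e+04; ε/D = 0.00258; Haaland → f = 0.02841; ΔP_B = f(L/D)(ρV²/2) = 4612 Pa.
ΔP_A/ΔP_B = 2436/4612 = 0.528.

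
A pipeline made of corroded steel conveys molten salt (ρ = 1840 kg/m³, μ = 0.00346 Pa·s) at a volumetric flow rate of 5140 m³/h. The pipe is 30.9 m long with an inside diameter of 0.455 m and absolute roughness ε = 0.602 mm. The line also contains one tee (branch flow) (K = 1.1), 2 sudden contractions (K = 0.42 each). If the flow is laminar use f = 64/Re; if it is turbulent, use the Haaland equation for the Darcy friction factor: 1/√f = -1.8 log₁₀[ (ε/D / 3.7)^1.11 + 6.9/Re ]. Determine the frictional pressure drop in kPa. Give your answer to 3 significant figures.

Q = 5140 m³/h = 5140/3600 = 1.428 m³/s.
Cross-sectional area A = πD²/4 = π(0.455)²/4 = 0.1626 m²; mean velocity V = Q/A = 1.428/0.1626 = 8.781 m/s.
Reynolds number Re = ρVD/μ = 1840 · 8.781 · 0.455 / 0.00346 = 2.125e+06.
Re > 4000 → turbulent. Relative roughness ε/D = 0.000602/0.455 = 0.00132. Haaland: 1/√f = -1.8 log₁₀[(0.00132/3.7)^1.11 + 6.9/2.125e+06] = -1.8 log₁₀[0.000149 + 3.25e-06] = 6.87, so f = 0.02119.
Total minor-loss coefficient ΣK = 1·1.1 + 2·0.42 = 1.94.
ΔP = [f·L/D + ΣK]·(ρV²/2) = [0.02119·30.9/0.455 + 1.94]·(1840·8.781²/2) = [1.439 + 1.94]·7.094e+04 = 2.397e+05 Pa.
ΔP = 2.397e+05 Pa = 240 kPa.

ΔP ≈ 240 kPa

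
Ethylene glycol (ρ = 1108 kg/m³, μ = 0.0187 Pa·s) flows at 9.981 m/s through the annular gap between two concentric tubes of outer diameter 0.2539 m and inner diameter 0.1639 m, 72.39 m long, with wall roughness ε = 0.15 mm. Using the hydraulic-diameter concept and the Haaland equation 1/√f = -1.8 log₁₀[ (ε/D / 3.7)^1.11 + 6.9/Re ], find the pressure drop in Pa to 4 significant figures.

Hydraulic diameter D_h = 4A/P = D_o - D_i = 0.2539 - 0.1639 = 0.09 m.
Re = ρVD_h/μ = 1108·9.981·0.09/0.0187 = 5.322e+04.
ε/D_h = 0.00015/0.09 = 0.00167; Haaland gives 1/√f = -1.8 log₁₀[0.000193+0.00013] = 6.284, so f = 0.02532.
ΔP = f(L/D_h)(ρV²/2) = 0.02532·72.39/0.09·5.519e+04 = 1.124e+06 Pa.

ΔP ≈ 1124000 Pa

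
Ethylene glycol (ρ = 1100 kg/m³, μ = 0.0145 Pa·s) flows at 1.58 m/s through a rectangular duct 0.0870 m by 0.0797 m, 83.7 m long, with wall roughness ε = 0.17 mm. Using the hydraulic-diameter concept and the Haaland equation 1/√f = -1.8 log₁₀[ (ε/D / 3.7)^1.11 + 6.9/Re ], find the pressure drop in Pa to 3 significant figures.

ΔP ≈ 46500 Pa

Hydraulic diameter D_h = 4A/P = 4·(0.087·0.0797)/(2·(0.087+0.0797)) = 0.02774/0.3334 = 0.08319 m.
Re = ρVD_h/μ = 1100·1.58·0.08319/0.0145 = 9971.
ε/D_h = 0.00017/0.08319 = 0.00204; Haaland gives 1/√f = -1.8 log₁₀[0.000242+0.000692] = 5.453, so f = 0.03363.
ΔP = f(L/D_h)(ρV²/2) = 0.03363·83.7/0.08319·1373 = 4.645e+04 Pa.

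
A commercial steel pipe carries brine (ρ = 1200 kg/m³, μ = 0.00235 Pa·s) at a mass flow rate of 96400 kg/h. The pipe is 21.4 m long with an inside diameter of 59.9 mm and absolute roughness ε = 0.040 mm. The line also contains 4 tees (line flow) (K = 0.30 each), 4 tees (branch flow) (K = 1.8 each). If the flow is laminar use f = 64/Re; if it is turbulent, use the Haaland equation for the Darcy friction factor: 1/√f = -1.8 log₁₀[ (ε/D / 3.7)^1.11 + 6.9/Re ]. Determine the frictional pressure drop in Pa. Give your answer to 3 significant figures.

ṁ = 96400 kg/h = 96400/3600 = 26.78 kg/s.
A = πD²/4 = π(0.0599)²/4 = 0.002818 m²; mean velocity V = ṁ/(ρA) = 26.78/(1200 · 0.002818) = 7.919 m/s.
Reynolds number Re = ρVD/μ = 1200 · 7.919 · 0.0599 / 0.00235 = 2.422e+05.
Re > 4000 → turbulent. Relative roughness ε/D = 4e-05/0.0599 = 0.000668. Haaland: 1/√f = -1.8 log₁₀[(0.000668/3.7)^1.11 + 6.9/2.422e+05] = -1.8 log₁₀[6.99e-05 + 2.85e-05] = 7.212, so f = 0.01922.
Total minor-loss coefficient ΣK = 4·0.3 + 4·1.8 = 8.4.
ΔP = [f·L/D + ΣK]·(ρV²/2) = [0.01922·21.4/0.0599 + 8.4]·(1200·7.919²/2) = [6.868 + 8.4]·3.762e+04 = 5.744e+05 Pa.

ΔP ≈ 574000 Pa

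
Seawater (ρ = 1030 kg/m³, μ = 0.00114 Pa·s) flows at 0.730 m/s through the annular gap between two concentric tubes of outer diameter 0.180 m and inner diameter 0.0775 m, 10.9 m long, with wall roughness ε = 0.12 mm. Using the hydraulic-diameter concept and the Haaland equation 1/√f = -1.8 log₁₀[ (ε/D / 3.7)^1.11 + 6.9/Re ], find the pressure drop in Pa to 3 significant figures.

ΔP ≈ 682 Pa

Hydraulic diameter D_h = 4A/P = D_o - D_i = 0.18 - 0.0775 = 0.1025 m.
Re = ρVD_h/μ = 1030·0.73·0.1025/0.00114 = 6.761e+04.
ε/D_h = 0.00012/0.1025 = 0.00117; Haaland gives 1/√f = -1.8 log₁₀[0.00013+0.000102] = 6.541, so f = 0.02338.
ΔP = f(L/D_h)(ρV²/2) = 0.02338·10.9/0.1025·274.4 = 682.2 Pa.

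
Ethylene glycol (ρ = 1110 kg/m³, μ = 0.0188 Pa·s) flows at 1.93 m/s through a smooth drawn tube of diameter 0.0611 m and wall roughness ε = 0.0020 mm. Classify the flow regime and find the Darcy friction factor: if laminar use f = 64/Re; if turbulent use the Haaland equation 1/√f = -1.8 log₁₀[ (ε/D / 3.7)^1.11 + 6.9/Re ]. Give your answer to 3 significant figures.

f ≈ 0.0342

Re = ρVD/μ = 1110·1.93·0.0611/0.0188 = 6962.
Re > 4000 → turbulent. ε/D = 2e-06/0.0611 = 3.27e-05; Haaland: 1/√f = -1.8 log₁₀[2.46e-06 + 0.000991] = 5.405, so f = 0.03423.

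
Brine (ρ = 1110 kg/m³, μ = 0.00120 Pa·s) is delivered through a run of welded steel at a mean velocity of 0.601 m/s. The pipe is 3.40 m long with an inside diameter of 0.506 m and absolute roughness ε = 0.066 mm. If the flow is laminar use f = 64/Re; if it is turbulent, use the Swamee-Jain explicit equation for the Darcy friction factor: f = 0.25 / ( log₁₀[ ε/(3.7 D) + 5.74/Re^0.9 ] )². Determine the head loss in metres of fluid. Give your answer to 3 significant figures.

Reynolds number Re = ρVD/μ = 1110 · 0.601 · 0.506 / 0.0012 = 2.813e+05.
Re > 4000 → turbulent. Relative roughness ε/D = 6.6e-05/0.506 = 0.00013. Swamee-Jain: f = 0.25/(log₁₀[0.00013/3.7 + 5.74/2.813e+05^0.9])² = 0.25/(log₁₀[3.53e-05 + 7.16e-05])² = 0.25/(-3.971)² = 0.01585.
Darcy-Weisbach: ΔP = f(L/D)(ρV²/2) = 0.01585·(3.4/0.506)·(1110·0.601²/2) = 0.01585·6.719·200.5 = 21.35 Pa.
Head loss h_f = ΔP/(ρg) = 21.35/(1110·9.81) = 0.00196 m.

h_f ≈ 0.00196 m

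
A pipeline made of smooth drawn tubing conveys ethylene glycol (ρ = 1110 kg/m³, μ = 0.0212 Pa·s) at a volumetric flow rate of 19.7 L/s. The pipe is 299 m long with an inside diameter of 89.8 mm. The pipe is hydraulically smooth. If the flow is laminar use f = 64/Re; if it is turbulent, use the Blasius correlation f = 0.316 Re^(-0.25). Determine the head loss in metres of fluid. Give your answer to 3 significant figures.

Q = 19.7 L/s = 19.7/1000 = 0.0197 m³/s.
Cross-sectional area A = πD²/4 = π(0.0898)²/4 = 0.006333 m²; mean velocity V = Q/A = 0.0197/0.006333 = 3.11 m/s.
Reynolds number Re = ρVD/μ = 1110 · 3.11 · 0.0898 / 0.0212 = 1.462e+04.
Re > 4000 → turbulent. Smooth-pipe (Blasius): f = 0.316 Re^(-0.25) = 0.316/(1.462e+04)^0.25 = 0.02874.
Darcy-Weisbach: ΔP = f(L/D)(ρV²/2) = 0.02874·(299/0.0898)·(1110·3.11²/2) = 0.02874·3330·5370 = 5.137e+05 Pa.
Head loss h_f = ΔP/(ρg) = 5.137e+05/(1110·9.81) = 47.2 m.

h_f ≈ 47.2 m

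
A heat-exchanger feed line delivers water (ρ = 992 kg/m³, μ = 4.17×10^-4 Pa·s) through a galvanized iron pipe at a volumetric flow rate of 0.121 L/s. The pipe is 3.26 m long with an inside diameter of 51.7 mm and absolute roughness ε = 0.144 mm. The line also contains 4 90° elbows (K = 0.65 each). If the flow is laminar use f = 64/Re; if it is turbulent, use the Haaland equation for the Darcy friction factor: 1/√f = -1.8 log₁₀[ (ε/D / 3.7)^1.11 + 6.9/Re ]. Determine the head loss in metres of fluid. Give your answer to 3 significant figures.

h_f ≈ 8.37×10^-4 m

Q = 0.121 L/s = 0.121/1000 = 0.000121 m³/s.
Cross-sectional area A = πD²/4 = π(0.0517)²/4 = 0.002099 m²; mean velocity V = Q/A = 0.000121/0.002099 = 0.05764 m/s.
Reynolds number Re = ρVD/μ = 992 · 0.05764 · 0.0517 / 0.000417 = 7089.
Re > 4000 → turbulent. Relative roughness ε/D = 0.000144/0.0517 = 0.00279. Haaland: 1/√f = -1.8 log₁₀[(0.00279/3.7)^1.11 + 6.9/7089] = -1.8 log₁₀[0.000341 + 0.000973] = 5.186, so f = 0.03718.
Total minor-loss coefficient ΣK = 4·0.65 = 2.6.
ΔP = [f·L/D + ΣK]·(ρV²/2) = [0.03718·3.26/0.0517 + 2.6]·(992·0.05764²/2) = [2.344 + 2.6]·1.648 = 8.148 Pa.
Head loss h_f = ΔP/(ρg) = 8.148/(992·9.81) = 8.37×10^-4 m.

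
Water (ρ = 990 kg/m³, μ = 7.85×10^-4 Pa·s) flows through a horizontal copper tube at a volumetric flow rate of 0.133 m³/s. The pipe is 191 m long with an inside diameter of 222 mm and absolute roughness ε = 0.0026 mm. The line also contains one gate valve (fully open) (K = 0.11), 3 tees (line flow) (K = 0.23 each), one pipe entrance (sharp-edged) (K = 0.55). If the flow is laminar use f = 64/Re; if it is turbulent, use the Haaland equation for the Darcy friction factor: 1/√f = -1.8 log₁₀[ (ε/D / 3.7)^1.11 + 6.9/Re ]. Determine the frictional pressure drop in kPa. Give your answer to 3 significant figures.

Cross-sectional area A = πD²/4 = π(0.222)²/4 = 0.03871 m²; mean velocity V = Q/A = 0.133/0.03871 = 3.436 m/s.
Reynolds number Re = ρVD/μ = 990 · 3.436 · 0.222 / 0.000785 = 9.62e+05.
Re > 4000 → turbulent. Relative roughness ε/D = 2.6e-06/0.222 = 1.17e-05. Haaland: 1/√f = -1.8 log₁₀[(1.17e-05/3.7)^1.11 + 6.9/9.62e+05] = -1.8 log₁₀[7.86e-07 + 7.17e-06] = 9.178, so f = 0.01187.
Total minor-loss coefficient ΣK = 1·0.11 + 3·0.23 + 1·0.55 = 1.35.
ΔP = [f·L/D + ΣK]·(ρV²/2) = [0.01187·191/0.222 + 1.35]·(990·3.436²/2) = [10.21 + 1.35]·5844 = 6.757e+04 Pa.
ΔP = 6.757e+04 Pa = 67.6 kPa.

ΔP ≈ 67.6 kPa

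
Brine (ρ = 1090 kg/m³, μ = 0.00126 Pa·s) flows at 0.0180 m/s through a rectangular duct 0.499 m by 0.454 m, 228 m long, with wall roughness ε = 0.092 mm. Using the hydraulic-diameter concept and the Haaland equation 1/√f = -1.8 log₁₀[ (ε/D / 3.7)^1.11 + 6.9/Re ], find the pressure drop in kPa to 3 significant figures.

Hydraulic diameter D_h = 4A/P = 4·(0.499·0.454)/(2·(0.499+0.454)) = 0.9062/1.906 = 0.4754 m.
Re = ρVD_h/μ = 1090·0.018·0.4754/0.00126 = 7403.
ε/D_h = 9.2e-05/0.4754 = 0.000194; Haaland gives 1/√f = -1.8 log₁₀[1.77e-05+0.000932] = 5.44, so f = 0.03379.
ΔP = f(L/D_h)(ρV²/2) = 0.03379·228/0.4754·0.1766 = 2.861 Pa.
ΔP = 0.00286 kPa.

ΔP ≈ 0.00286 kPa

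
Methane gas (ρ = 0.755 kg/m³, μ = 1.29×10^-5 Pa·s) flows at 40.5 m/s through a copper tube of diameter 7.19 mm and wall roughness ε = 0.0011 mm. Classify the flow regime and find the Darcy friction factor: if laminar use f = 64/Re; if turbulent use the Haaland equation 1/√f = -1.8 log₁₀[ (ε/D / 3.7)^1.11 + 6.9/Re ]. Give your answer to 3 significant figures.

Re = ρVD/μ = 0.755·40.5·0.00719/1.29e-05 = 1.704e+04.
Re > 4000 → turbulent. ε/D = 1.1e-06/0.00719 = 0.000153; Haaland: 1/√f = -1.8 log₁₀[1.36e-05 + 0.000405] = 6.081, so f = 0.02704.

f ≈ 0.0270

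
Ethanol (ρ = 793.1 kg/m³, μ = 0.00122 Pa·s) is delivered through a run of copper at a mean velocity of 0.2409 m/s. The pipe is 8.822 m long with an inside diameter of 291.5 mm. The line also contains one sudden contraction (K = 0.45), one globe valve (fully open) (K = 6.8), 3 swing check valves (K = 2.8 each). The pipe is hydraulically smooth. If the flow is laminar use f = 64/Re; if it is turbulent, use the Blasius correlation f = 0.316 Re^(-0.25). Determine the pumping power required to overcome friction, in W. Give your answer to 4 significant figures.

P ≈ 6.032 W

Reynolds number Re = ρVD/μ = 793.1 · 0.2409 · 0.2915 / 0.00122 = 4.565e+04.
Re > 4000 → turbulent. Smooth-pipe (Blasius): f = 0.316 Re^(-0.25) = 0.316/(4.565e+04)^0.25 = 0.02162.
Total minor-loss coefficient ΣK = 1·0.45 + 1·6.8 + 3·2.8 = 15.6.
ΔP = [f·L/D + ΣK]·(ρV²/2) = [0.02162·8.822/0.2915 + 15.6]·(793.1·0.2409²/2) = [0.6543 + 15.6]·23.01 = 375.2 Pa.
Q = V·A = 0.2409·0.06674 = 0.01608 m³/s.
Pumping power P = QΔP = 0.01608·375.2 = 6.0322 W = 6.032 W.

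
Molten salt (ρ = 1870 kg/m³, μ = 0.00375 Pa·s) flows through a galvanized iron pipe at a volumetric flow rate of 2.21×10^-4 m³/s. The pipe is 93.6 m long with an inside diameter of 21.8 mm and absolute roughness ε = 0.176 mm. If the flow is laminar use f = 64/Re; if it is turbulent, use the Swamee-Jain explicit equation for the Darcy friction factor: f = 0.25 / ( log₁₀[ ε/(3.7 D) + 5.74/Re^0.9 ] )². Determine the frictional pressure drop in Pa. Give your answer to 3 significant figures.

ΔP ≈ 63000 Pa

Cross-sectional area A = πD²/4 = π(0.0218)²/4 = 0.0003733 m²; mean velocity V = Q/A = 0.000221/0.0003733 = 0.5921 m/s.
Reynolds number Re = ρVD/μ = 1870 · 0.5921 · 0.0218 / 0.00375 = 6437.
Re > 4000 → turbulent. Relative roughness ε/D = 0.000176/0.0218 = 0.00807. Swamee-Jain: f = 0.25/(log₁₀[0.00807/3.7 + 5.74/6437^0.9])² = 0.25/(log₁₀[0.00218 + 0.00214])² = 0.25/(-2.364)² = 0.04474.
Darcy-Weisbach: ΔP = f(L/D)(ρV²/2) = 0.04474·(93.6/0.0218)·(1870·0.5921²/2) = 0.04474·4294·327.8 = 6.296e+04 Pa.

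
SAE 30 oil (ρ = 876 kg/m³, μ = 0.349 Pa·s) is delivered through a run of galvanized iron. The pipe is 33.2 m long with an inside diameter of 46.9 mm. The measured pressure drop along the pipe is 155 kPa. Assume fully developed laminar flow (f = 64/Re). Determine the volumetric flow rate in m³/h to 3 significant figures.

Q ≈ 5.72 m³/h

For laminar flow, f = 64/Re with Re = ρVD/μ, so Darcy-Weisbach reduces to ΔP = 32μLV/D². Solving for V: V = ΔP·D²/(32μL) = 1.55e+05·(0.0469)²/(32·0.349·33.2) = 0.9195 m/s.
Check: Re = ρVD/μ = 876·0.9195·0.0469/0.349 = 108.2 < 2300, so the laminar assumption holds.
Q = V·A = 0.9195·(π/4·0.0469²) = 0.001589 m³/s = 5.72 m³/h.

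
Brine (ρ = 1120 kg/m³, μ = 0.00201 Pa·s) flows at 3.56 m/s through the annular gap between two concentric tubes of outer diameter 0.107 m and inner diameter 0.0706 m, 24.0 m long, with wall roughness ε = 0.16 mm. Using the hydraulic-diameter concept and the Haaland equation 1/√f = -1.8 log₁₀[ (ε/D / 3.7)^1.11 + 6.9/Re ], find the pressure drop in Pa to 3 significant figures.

Hydraulic diameter D_h = 4A/P = D_o - D_i = 0.107 - 0.0706 = 0.0364 m.
Re = ρVD_h/μ = 1120·3.56·0.0364/0.00201 = 7.221e+04.
ε/D_h = 0.00016/0.0364 = 0.0044; Haaland gives 1/√f = -1.8 log₁₀[0.000566+9.56e-05] = 5.723, so f = 0.03054.
ΔP = f(L/D_h)(ρV²/2) = 0.03054·24/0.0364·7097 = 1.429e+05 Pa.

ΔP ≈ 143000 Pa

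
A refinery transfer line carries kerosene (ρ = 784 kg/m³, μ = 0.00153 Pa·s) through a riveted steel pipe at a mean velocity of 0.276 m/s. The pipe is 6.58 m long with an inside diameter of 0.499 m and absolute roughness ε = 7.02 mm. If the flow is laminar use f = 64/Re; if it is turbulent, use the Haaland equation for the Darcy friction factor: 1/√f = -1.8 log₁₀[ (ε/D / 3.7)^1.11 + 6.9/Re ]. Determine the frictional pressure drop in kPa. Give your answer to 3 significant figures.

Reynolds number Re = ρVD/μ = 784 · 0.276 · 0.499 / 0.00153 = 7.057e+04.
Re > 4000 → turbulent. Relative roughness ε/D = 0.00702/0.499 = 0.0141. Haaland: 1/√f = -1.8 log₁₀[(0.0141/3.7)^1.11 + 6.9/7.057e+04] = -1.8 log₁₀[0.00206 + 9.78e-05] = 4.799, so f = 0.04342.
Darcy-Weisbach: ΔP = f(L/D)(ρV²/2) = 0.04342·(6.58/0.499)·(784·0.276²/2) = 0.04342·13.19·29.86 = 17.1 Pa.
ΔP = 17.1 Pa = 0.0171 kPa.

ΔP ≈ 0.0171 kPa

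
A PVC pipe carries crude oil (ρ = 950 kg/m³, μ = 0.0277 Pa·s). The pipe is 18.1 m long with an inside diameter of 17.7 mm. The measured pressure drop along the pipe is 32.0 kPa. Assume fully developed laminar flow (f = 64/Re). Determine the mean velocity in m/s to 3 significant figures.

For laminar flow, f = 64/Re with Re = ρVD/μ, so Darcy-Weisbach reduces to ΔP = 32μLV/D². Solving for V: V = ΔP·D²/(32μL) = 3.2e+04·(0.0177)²/(32·0.0277·18.1) = 0.6249 m/s.
Check: Re = ρVD/μ = 950·0.6249·0.0177/0.0277 = 379.3 < 2300, so the laminar assumption holds.

V ≈ 0.625 m/s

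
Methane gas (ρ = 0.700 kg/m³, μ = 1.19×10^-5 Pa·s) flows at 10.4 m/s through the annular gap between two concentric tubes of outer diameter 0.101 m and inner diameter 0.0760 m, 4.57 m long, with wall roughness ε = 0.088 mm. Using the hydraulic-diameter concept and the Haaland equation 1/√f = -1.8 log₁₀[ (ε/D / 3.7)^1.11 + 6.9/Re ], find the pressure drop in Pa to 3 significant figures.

Hydraulic diameter D_h = 4A/P = D_o - D_i = 0.101 - 0.076 = 0.025 m.
Re = ρVD_h/μ = 0.7·10.4·0.025/1.19e-05 = 1.529e+04.
ε/D_h = 8.8e-05/0.025 = 0.00352; Haaland gives 1/√f = -1.8 log₁₀[0.000443+0.000451] = 5.488, so f = 0.0332.
ΔP = f(L/D_h)(ρV²/2) = 0.0332·4.57/0.025·37.86 = 229.8 Pa.

ΔP ≈ 230 Pa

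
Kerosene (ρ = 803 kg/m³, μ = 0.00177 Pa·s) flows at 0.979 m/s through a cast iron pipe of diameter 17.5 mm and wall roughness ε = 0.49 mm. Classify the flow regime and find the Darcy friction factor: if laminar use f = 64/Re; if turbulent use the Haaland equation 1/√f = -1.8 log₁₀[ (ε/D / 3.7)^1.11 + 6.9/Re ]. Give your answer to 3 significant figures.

f ≈ 0.0596

Re = ρVD/μ = 803·0.979·0.0175/0.00177 = 7773.
Re > 4000 → turbulent. ε/D = 0.00049/0.0175 = 0.028; Haaland: 1/√f = -1.8 log₁₀[0.00442 + 0.000888] = 4.095, so f = 0.05964.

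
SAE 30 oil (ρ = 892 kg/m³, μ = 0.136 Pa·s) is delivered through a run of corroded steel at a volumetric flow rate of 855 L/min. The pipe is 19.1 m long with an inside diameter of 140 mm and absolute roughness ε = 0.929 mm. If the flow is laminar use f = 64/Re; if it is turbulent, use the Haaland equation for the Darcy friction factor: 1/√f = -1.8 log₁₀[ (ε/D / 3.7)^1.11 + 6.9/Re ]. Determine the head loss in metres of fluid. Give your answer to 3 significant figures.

Q = 855 L/min = 855/60000 = 0.01425 m³/s.
Cross-sectional area A = πD²/4 = π(0.14)²/4 = 0.01539 m²; mean velocity V = Q/A = 0.01425/0.01539 = 0.9257 m/s.
Reynolds number Re = ρVD/μ = 892 · 0.9257 · 0.14 / 0.136 = 850.
Re < 2300 → laminar flow, so f = 64/Re = 64/850 = 0.07529 (the turbulent correlation is not needed).
Darcy-Weisbach: ΔP = f(L/D)(ρV²/2) = 0.07529·(19.1/0.14)·(892·0.9257²/2) = 0.07529·136.4·382.2 = 3926 Pa.
Head loss h_f = ΔP/(ρg) = 3926/(892·9.81) = 0.449 m.

h_f ≈ 0.449 m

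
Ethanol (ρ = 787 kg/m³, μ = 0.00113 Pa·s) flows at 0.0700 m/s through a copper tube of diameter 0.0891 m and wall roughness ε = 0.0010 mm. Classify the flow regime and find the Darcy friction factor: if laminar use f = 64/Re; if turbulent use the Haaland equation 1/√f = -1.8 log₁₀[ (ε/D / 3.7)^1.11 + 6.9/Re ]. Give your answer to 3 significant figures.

Re = ρVD/μ = 787·0.07·0.0891/0.00113 = 4344.
Re > 4000 → turbulent. ε/D = 1e-06/0.0891 = 1.12e-05; Haaland: 1/√f = -1.8 log₁₀[7.5e-07 + 0.00159] = 5.038, so f = 0.0394.

f ≈ 0.0394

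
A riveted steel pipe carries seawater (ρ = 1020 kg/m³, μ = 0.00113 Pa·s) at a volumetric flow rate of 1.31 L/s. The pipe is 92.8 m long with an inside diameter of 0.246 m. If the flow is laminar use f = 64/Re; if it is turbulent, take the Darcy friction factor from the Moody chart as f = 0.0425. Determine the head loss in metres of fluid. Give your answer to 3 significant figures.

h_f ≈ 6.21×10^-4 m

Q = 1.31 L/s = 1.31/1000 = 0.00131 m³/s.
Cross-sectional area A = πD²/4 = π(0.246)²/4 = 0.04753 m²; mean velocity V = Q/A = 0.00131/0.04753 = 0.02756 m/s.
Reynolds number Re = ρVD/μ = 1020 · 0.02756 · 0.246 / 0.00113 = 6120.
Re > 4000 → turbulent; use the Moody-chart value f = 0.0425.
Darcy-Weisbach: ΔP = f(L/D)(ρV²/2) = 0.0425·(92.8/0.246)·(1020·0.02756²/2) = 0.0425·377.2·0.3874 = 6.211 Pa.
Head loss h_f = ΔP/(ρg) = 6.211/(1020·9.81) = 6.21×10^-4 m.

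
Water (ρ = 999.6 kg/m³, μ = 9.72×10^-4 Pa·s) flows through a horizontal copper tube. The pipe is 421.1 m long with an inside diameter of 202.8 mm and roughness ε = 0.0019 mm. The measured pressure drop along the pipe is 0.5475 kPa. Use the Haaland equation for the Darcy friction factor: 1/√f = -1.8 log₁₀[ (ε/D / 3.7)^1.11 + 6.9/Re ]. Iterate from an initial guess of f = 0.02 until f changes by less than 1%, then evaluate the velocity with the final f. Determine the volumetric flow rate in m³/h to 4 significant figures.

Rearranging Darcy-Weisbach: V = √(2·ΔP·D/(f·L·ρ)). With ε/D = 1.9e-06/0.2028 = 9.37e-06, iterate starting from f = 0.02:
  f = 0.02 → V = √(2·547.5·0.2028/(0.02·421.1·999.6)) = 0.1624 m/s; Re = ρVD/μ = 3.387e+04; f → 0.02267
  f = 0.02267 → V = 0.1525 m/s; Re = 3.181e+04; f → 0.02301
  f = 0.02301 → V = 0.1514 m/s; Re = 3.158e+04; f → 0.02305
Converged (Δf/f < 1%). With the final f = 0.02305: V = √(2·547.5·0.2028/(0.02305·421.1·999.6)) = 0.1513 m/s.
Q = V·A = 0.1513·(π/4·0.2028²) = 0.004887 m³/s = 17.59 m³/h.

Q ≈ 17.59 m³/h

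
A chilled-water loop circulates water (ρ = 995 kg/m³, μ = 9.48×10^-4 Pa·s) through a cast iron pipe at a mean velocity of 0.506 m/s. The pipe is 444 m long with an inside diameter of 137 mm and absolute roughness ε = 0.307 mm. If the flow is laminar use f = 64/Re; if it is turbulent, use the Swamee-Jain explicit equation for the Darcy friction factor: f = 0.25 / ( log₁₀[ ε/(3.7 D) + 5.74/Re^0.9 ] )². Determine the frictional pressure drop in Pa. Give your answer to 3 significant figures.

ΔP ≈ 10900 Pa

Reynolds number Re = ρVD/μ = 995 · 0.506 · 0.137 / 0.000948 = 7.276e+04.
Re > 4000 → turbulent. Relative roughness ε/D = 0.000307/0.137 = 0.00224. Swamee-Jain: f = 0.25/(log₁₀[0.00224/3.7 + 5.74/7.276e+04^0.9])² = 0.25/(log₁₀[0.000606 + 0.000242])² = 0.25/(-3.072)² = 0.02649.
Darcy-Weisbach: ΔP = f(L/D)(ρV²/2) = 0.02649·(444/0.137)·(995·0.506²/2) = 0.02649·3241·127.4 = 1.094e+04 Pa.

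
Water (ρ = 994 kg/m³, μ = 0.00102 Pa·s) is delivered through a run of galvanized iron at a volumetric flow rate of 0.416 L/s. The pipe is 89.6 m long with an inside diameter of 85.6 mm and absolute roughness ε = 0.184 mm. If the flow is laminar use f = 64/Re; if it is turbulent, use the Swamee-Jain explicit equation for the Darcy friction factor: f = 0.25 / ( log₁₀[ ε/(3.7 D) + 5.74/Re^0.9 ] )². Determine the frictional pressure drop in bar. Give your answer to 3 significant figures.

ΔP ≈ 0.00105 bar

Q = 0.416 L/s = 0.416/1000 = 0.000416 m³/s.
Cross-sectional area A = πD²/4 = π(0.0856)²/4 = 0.005755 m²; mean velocity V = Q/A = 0.000416/0.005755 = 0.07229 m/s.
Reynolds number Re = ρVD/μ = 994 · 0.07229 · 0.0856 / 0.00102 = 6030.
Re > 4000 → turbulent. Relative roughness ε/D = 0.000184/0.0856 = 0.00215. Swamee-Jain: f = 0.25/(log₁₀[0.00215/3.7 + 5.74/6030^0.9])² = 0.25/(log₁₀[0.000581 + 0.00227])² = 0.25/(-2.545)² = 0.03861.
Darcy-Weisbach: ΔP = f(L/D)(ρV²/2) = 0.03861·(89.6/0.0856)·(994·0.07229²/2) = 0.03861·1047·2.597 = 105 Pa.
ΔP = 105 Pa = 0.00105 bar.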